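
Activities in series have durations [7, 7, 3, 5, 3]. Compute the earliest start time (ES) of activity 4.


Activity 4 starts after activities 1 through 3 complete.
Predecessor durations: [7, 7, 3]
ES = 7 + 7 + 3 = 17

17


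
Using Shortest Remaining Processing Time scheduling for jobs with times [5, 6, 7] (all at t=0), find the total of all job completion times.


Since all jobs arrive at t=0, SRPT equals SPT ordering.
SPT order: [5, 6, 7]
Completion times:
  Job 1: p=5, C=5
  Job 2: p=6, C=11
  Job 3: p=7, C=18
Total completion time = 5 + 11 + 18 = 34

34


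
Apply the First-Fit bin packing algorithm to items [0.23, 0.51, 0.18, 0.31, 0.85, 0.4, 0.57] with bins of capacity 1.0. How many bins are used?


Place items sequentially using First-Fit:
  Item 0.23 -> new Bin 1
  Item 0.51 -> Bin 1 (now 0.74)
  Item 0.18 -> Bin 1 (now 0.92)
  Item 0.31 -> new Bin 2
  Item 0.85 -> new Bin 3
  Item 0.4 -> Bin 2 (now 0.71)
  Item 0.57 -> new Bin 4
Total bins used = 4

4


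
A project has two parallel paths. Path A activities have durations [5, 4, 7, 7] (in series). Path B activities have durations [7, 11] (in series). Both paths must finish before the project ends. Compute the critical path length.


Path A total = 5 + 4 + 7 + 7 = 23
Path B total = 7 + 11 = 18
Critical path = longest path = max(23, 18) = 23

23


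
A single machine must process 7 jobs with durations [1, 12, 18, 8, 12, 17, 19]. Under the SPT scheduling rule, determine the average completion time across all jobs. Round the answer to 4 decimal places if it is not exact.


Sort jobs by processing time (SPT order): [1, 8, 12, 12, 17, 18, 19]
Compute completion times sequentially:
  Job 1: processing = 1, completes at 1
  Job 2: processing = 8, completes at 9
  Job 3: processing = 12, completes at 21
  Job 4: processing = 12, completes at 33
  Job 5: processing = 17, completes at 50
  Job 6: processing = 18, completes at 68
  Job 7: processing = 19, completes at 87
Sum of completion times = 269
Average completion time = 269/7 = 38.4286

38.4286


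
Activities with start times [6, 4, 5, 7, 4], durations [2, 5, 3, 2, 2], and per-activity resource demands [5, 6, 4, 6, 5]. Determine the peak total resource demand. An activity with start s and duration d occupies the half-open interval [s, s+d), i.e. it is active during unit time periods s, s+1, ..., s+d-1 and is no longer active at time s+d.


Each activity i is active on [start_i, start_i + duration_i).
Compute total resource usage per time slot:
  t=0: active resources = [], total = 0
  t=1: active resources = [], total = 0
  t=2: active resources = [], total = 0
  t=3: active resources = [], total = 0
  t=4: active resources = [6, 5], total = 11
  t=5: active resources = [6, 4, 5], total = 15
  t=6: active resources = [5, 6, 4], total = 15
  t=7: active resources = [5, 6, 4, 6], total = 21
  t=8: active resources = [6, 6], total = 12
Peak resource demand = 21

21


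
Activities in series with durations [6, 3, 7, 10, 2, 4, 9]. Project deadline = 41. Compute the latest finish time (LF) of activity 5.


LF(activity 5) = deadline - sum of successor durations
Successors: activities 6 through 7 with durations [4, 9]
Sum of successor durations = 13
LF = 41 - 13 = 28

28


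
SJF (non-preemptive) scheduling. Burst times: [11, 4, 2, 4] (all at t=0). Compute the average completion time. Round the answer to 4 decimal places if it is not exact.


SJF order (ascending): [2, 4, 4, 11]
Completion times:
  Job 1: burst=2, C=2
  Job 2: burst=4, C=6
  Job 3: burst=4, C=10
  Job 4: burst=11, C=21
Average completion = 39/4 = 9.75

9.75


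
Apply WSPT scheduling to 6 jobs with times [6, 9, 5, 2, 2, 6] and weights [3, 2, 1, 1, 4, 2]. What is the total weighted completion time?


Compute p/w ratios and sort ascending (WSPT): [(2, 4), (6, 3), (2, 1), (6, 2), (9, 2), (5, 1)]
Compute weighted completion times:
  Job (p=2,w=4): C=2, w*C=4*2=8
  Job (p=6,w=3): C=8, w*C=3*8=24
  Job (p=2,w=1): C=10, w*C=1*10=10
  Job (p=6,w=2): C=16, w*C=2*16=32
  Job (p=9,w=2): C=25, w*C=2*25=50
  Job (p=5,w=1): C=30, w*C=1*30=30
Total weighted completion time = 154

154


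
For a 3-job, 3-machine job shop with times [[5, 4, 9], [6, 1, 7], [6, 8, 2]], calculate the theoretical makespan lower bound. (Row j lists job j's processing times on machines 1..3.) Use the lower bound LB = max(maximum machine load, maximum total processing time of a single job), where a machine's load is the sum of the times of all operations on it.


Machine loads:
  Machine 1: 5 + 6 + 6 = 17
  Machine 2: 4 + 1 + 8 = 13
  Machine 3: 9 + 7 + 2 = 18
Max machine load = 18
Job totals:
  Job 1: 18
  Job 2: 14
  Job 3: 16
Max job total = 18
Lower bound = max(18, 18) = 18

18


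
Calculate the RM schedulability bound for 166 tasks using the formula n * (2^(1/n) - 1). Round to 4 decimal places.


Compute 2^(1/166) = 1.0041843153
Subtract 1: 1.0041843153 - 1 = 0.0041843153
Multiply by n: 166 * 0.0041843153 = 0.6945963398
Round to 4 dp: 0.6946

0.6946


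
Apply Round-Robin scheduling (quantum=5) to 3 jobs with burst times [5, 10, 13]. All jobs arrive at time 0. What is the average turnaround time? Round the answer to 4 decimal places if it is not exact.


Time quantum = 5
Execution trace:
  J1 runs 5 units, time = 5
  J2 runs 5 units, time = 10
  J3 runs 5 units, time = 15
  J2 runs 5 units, time = 20
  J3 runs 5 units, time = 25
  J3 runs 3 units, time = 28
Finish times: [5, 20, 28]
Average turnaround = 53/3 = 17.6667

17.6667


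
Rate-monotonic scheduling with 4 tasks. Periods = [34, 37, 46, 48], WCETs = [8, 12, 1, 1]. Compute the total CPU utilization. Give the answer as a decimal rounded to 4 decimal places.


Compute individual utilizations (exact fractions):
  Task 1: C/T = 8/34 = 4/17 (approx. 0.2353)
  Task 2: C/T = 12/37 (approx. 0.3243)
  Task 3: C/T = 1/46 (approx. 0.0217)
  Task 4: C/T = 1/48 (approx. 0.0208)
Total utilization U = 4/17 + 12/37 + 1/46 + 1/48 = 418171/694416
Rounded to 4 decimal places: U = 0.6022
RM (Liu & Layland) bound for 4 tasks = 0.756828; compare with U = 418171/694416 (approx. 0.602191)
U <= bound, so schedulable by RM sufficient condition.

0.6022


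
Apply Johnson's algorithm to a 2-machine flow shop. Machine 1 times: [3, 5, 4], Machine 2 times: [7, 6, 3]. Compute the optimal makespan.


Apply Johnson's rule:
  Group 1 (a <= b): [(1, 3, 7), (2, 5, 6)]
  Group 2 (a > b): [(3, 4, 3)]
Optimal job order: [1, 2, 3]
Schedule:
  Job 1: M1 done at 3, M2 done at 10
  Job 2: M1 done at 8, M2 done at 16
  Job 3: M1 done at 12, M2 done at 19
Makespan = 19

19


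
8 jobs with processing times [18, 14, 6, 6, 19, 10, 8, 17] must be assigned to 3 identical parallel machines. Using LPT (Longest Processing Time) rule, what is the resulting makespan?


Sort jobs in decreasing order (LPT): [19, 18, 17, 14, 10, 8, 6, 6]
Assign each job to the least loaded machine:
  Machine 1: jobs [19, 8, 6], load = 33
  Machine 2: jobs [18, 10, 6], load = 34
  Machine 3: jobs [17, 14], load = 31
Makespan = max load = 34

34


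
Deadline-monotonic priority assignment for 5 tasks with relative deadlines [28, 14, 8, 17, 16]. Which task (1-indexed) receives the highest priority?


Sort tasks by relative deadline (ascending):
  Task 3: deadline = 8
  Task 2: deadline = 14
  Task 5: deadline = 16
  Task 4: deadline = 17
  Task 1: deadline = 28
Priority order (highest first): [3, 2, 5, 4, 1]
Highest priority task = 3

3


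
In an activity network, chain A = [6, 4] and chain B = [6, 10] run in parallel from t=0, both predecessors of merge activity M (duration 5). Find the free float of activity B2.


ES(B2) = sum of predecessors on chain B = 6
EF(B2) = ES + duration = 6 + 10 = 16
Successor of B2 is M. ES(M) = max(sum(A), sum(B)) = max(10, 16) = 16
Free float = ES(successor) - EF(current) = 16 - 16 = 0

0


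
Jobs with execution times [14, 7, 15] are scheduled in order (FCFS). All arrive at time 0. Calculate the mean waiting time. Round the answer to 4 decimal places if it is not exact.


FCFS order (as given): [14, 7, 15]
Waiting times:
  Job 1: wait = 0
  Job 2: wait = 14
  Job 3: wait = 21
Sum of waiting times = 35
Average waiting time = 35/3 = 11.6667

11.6667


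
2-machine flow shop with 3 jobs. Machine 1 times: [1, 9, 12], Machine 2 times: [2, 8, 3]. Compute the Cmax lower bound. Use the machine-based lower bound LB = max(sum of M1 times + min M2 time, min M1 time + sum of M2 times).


LB1 = sum(M1 times) + min(M2 times) = 22 + 2 = 24
LB2 = min(M1 times) + sum(M2 times) = 1 + 13 = 14
Lower bound = max(LB1, LB2) = max(24, 14) = 24

24


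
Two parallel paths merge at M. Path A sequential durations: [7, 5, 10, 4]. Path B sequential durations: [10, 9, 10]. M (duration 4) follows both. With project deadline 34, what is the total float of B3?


Forward pass: ES(B3) = sum of predecessors on chain B = 19
EF = ES + duration = 19 + 10 = 29
Backward pass: LF(M) = deadline = 34; LS(M) = 34 - 4 = 30
LF(B3) = LS(M) - sum(successors on chain B) = 30 - 0 = 30
LS = LF - duration = 30 - 10 = 20
Total float = LS - ES = 20 - 19 = 1

1


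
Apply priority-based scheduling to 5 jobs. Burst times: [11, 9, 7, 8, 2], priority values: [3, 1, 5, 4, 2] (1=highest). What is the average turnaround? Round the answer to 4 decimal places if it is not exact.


Sort by priority (ascending = highest first):
Order: [(1, 9), (2, 2), (3, 11), (4, 8), (5, 7)]
Completion times:
  Priority 1, burst=9, C=9
  Priority 2, burst=2, C=11
  Priority 3, burst=11, C=22
  Priority 4, burst=8, C=30
  Priority 5, burst=7, C=37
Average turnaround = 109/5 = 21.8

21.8


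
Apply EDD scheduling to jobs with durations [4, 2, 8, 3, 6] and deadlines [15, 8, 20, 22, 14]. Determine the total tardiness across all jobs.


Sort by due date (EDD order): [(2, 8), (6, 14), (4, 15), (8, 20), (3, 22)]
Compute completion times and tardiness:
  Job 1: p=2, d=8, C=2, tardiness=max(0,2-8)=0
  Job 2: p=6, d=14, C=8, tardiness=max(0,8-14)=0
  Job 3: p=4, d=15, C=12, tardiness=max(0,12-15)=0
  Job 4: p=8, d=20, C=20, tardiness=max(0,20-20)=0
  Job 5: p=3, d=22, C=23, tardiness=max(0,23-22)=1
Total tardiness = 1

1


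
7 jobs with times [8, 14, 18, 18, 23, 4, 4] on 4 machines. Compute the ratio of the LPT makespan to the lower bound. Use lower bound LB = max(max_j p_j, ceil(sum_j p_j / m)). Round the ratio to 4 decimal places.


LPT order: [23, 18, 18, 14, 8, 4, 4]
Machine loads after assignment: [23, 22, 22, 22]
LPT makespan = 23
Lower bound = max(max_job, ceil(total/4)) = max(23, 23) = 23
Ratio = 23 / 23 = 1.0

1.0


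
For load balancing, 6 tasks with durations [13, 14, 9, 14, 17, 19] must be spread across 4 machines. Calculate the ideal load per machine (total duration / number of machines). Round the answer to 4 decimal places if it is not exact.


Total processing time = 13 + 14 + 9 + 14 + 17 + 19 = 86
Number of machines = 4
Ideal balanced load = 86 / 4 = 21.5

21.5


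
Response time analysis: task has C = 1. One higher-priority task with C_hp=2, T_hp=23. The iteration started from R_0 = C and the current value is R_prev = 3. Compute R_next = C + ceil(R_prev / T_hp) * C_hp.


R_next = C + ceil(R_prev / T_hp) * C_hp
ceil(3 / 23) = ceil(0.1304) = 1
Interference = 1 * 2 = 2
R_next = 1 + 2 = 3
R_next = R_prev, so the iteration has converged (response time = 3).

3


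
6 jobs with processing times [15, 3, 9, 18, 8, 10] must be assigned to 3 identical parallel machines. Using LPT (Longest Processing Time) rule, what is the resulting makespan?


Sort jobs in decreasing order (LPT): [18, 15, 10, 9, 8, 3]
Assign each job to the least loaded machine:
  Machine 1: jobs [18, 3], load = 21
  Machine 2: jobs [15, 8], load = 23
  Machine 3: jobs [10, 9], load = 19
Makespan = max load = 23

23


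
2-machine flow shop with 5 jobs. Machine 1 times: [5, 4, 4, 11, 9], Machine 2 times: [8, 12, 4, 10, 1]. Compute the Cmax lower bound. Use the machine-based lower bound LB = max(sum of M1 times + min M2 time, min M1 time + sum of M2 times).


LB1 = sum(M1 times) + min(M2 times) = 33 + 1 = 34
LB2 = min(M1 times) + sum(M2 times) = 4 + 35 = 39
Lower bound = max(LB1, LB2) = max(34, 39) = 39

39


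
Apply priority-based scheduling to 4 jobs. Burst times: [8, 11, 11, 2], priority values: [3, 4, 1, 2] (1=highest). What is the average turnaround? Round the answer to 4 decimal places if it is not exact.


Sort by priority (ascending = highest first):
Order: [(1, 11), (2, 2), (3, 8), (4, 11)]
Completion times:
  Priority 1, burst=11, C=11
  Priority 2, burst=2, C=13
  Priority 3, burst=8, C=21
  Priority 4, burst=11, C=32
Average turnaround = 77/4 = 19.25

19.25


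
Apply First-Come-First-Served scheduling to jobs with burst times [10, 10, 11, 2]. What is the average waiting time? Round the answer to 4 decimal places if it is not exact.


FCFS order (as given): [10, 10, 11, 2]
Waiting times:
  Job 1: wait = 0
  Job 2: wait = 10
  Job 3: wait = 20
  Job 4: wait = 31
Sum of waiting times = 61
Average waiting time = 61/4 = 15.25

15.25


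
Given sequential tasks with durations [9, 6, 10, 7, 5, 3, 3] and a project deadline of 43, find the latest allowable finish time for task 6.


LF(activity 6) = deadline - sum of successor durations
Successors: activities 7 through 7 with durations [3]
Sum of successor durations = 3
LF = 43 - 3 = 40

40


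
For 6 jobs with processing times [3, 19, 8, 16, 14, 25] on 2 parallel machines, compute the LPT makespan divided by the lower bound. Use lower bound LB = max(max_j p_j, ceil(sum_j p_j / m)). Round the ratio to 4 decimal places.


LPT order: [25, 19, 16, 14, 8, 3]
Machine loads after assignment: [42, 43]
LPT makespan = 43
Lower bound = max(max_job, ceil(total/2)) = max(25, 43) = 43
Ratio = 43 / 43 = 1.0

1.0


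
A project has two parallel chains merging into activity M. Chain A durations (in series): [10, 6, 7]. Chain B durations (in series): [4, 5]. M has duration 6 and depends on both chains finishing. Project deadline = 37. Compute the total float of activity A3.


Forward pass: ES(A3) = sum of predecessors on chain A = 16
EF = ES + duration = 16 + 7 = 23
Backward pass: LF(M) = deadline = 37; LS(M) = 37 - 6 = 31
LF(A3) = LS(M) - sum(successors on chain A) = 31 - 0 = 31
LS = LF - duration = 31 - 7 = 24
Total float = LS - ES = 24 - 16 = 8

8


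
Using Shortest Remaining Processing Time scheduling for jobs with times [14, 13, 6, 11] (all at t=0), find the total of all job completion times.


Since all jobs arrive at t=0, SRPT equals SPT ordering.
SPT order: [6, 11, 13, 14]
Completion times:
  Job 1: p=6, C=6
  Job 2: p=11, C=17
  Job 3: p=13, C=30
  Job 4: p=14, C=44
Total completion time = 6 + 17 + 30 + 44 = 97

97


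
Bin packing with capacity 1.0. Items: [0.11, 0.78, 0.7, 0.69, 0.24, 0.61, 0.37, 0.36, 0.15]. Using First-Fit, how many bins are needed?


Place items sequentially using First-Fit:
  Item 0.11 -> new Bin 1
  Item 0.78 -> Bin 1 (now 0.89)
  Item 0.7 -> new Bin 2
  Item 0.69 -> new Bin 3
  Item 0.24 -> Bin 2 (now 0.94)
  Item 0.61 -> new Bin 4
  Item 0.37 -> Bin 4 (now 0.98)
  Item 0.36 -> new Bin 5
  Item 0.15 -> Bin 3 (now 0.84)
Total bins used = 5

5


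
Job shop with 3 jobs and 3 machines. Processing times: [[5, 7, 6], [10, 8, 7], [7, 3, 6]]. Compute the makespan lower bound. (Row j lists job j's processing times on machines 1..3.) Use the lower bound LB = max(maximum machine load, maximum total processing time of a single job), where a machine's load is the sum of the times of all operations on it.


Machine loads:
  Machine 1: 5 + 10 + 7 = 22
  Machine 2: 7 + 8 + 3 = 18
  Machine 3: 6 + 7 + 6 = 19
Max machine load = 22
Job totals:
  Job 1: 18
  Job 2: 25
  Job 3: 16
Max job total = 25
Lower bound = max(22, 25) = 25

25


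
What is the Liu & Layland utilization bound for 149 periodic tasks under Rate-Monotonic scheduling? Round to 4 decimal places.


Compute 2^(1/149) = 1.0046628318
Subtract 1: 1.0046628318 - 1 = 0.0046628318
Multiply by n: 149 * 0.0046628318 = 0.6947619382
Round to 4 dp: 0.6948

0.6948


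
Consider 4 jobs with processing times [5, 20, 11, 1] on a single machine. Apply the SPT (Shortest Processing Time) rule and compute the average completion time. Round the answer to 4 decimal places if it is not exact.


Sort jobs by processing time (SPT order): [1, 5, 11, 20]
Compute completion times sequentially:
  Job 1: processing = 1, completes at 1
  Job 2: processing = 5, completes at 6
  Job 3: processing = 11, completes at 17
  Job 4: processing = 20, completes at 37
Sum of completion times = 61
Average completion time = 61/4 = 15.25

15.25


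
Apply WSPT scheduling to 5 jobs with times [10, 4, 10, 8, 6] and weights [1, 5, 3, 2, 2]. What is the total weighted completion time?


Compute p/w ratios and sort ascending (WSPT): [(4, 5), (6, 2), (10, 3), (8, 2), (10, 1)]
Compute weighted completion times:
  Job (p=4,w=5): C=4, w*C=5*4=20
  Job (p=6,w=2): C=10, w*C=2*10=20
  Job (p=10,w=3): C=20, w*C=3*20=60
  Job (p=8,w=2): C=28, w*C=2*28=56
  Job (p=10,w=1): C=38, w*C=1*38=38
Total weighted completion time = 194

194


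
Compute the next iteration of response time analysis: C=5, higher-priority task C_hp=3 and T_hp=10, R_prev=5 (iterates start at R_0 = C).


R_next = C + ceil(R_prev / T_hp) * C_hp
ceil(5 / 10) = ceil(0.5) = 1
Interference = 1 * 3 = 3
R_next = 5 + 3 = 8

8


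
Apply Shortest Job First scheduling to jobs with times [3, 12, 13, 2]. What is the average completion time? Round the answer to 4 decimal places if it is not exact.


SJF order (ascending): [2, 3, 12, 13]
Completion times:
  Job 1: burst=2, C=2
  Job 2: burst=3, C=5
  Job 3: burst=12, C=17
  Job 4: burst=13, C=30
Average completion = 54/4 = 13.5

13.5


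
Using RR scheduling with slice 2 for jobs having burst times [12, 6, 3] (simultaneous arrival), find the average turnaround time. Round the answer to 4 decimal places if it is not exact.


Time quantum = 2
Execution trace:
  J1 runs 2 units, time = 2
  J2 runs 2 units, time = 4
  J3 runs 2 units, time = 6
  J1 runs 2 units, time = 8
  J2 runs 2 units, time = 10
  J3 runs 1 units, time = 11
  J1 runs 2 units, time = 13
  J2 runs 2 units, time = 15
  J1 runs 2 units, time = 17
  J1 runs 2 units, time = 19
  J1 runs 2 units, time = 21
Finish times: [21, 15, 11]
Average turnaround = 47/3 = 15.6667

15.6667


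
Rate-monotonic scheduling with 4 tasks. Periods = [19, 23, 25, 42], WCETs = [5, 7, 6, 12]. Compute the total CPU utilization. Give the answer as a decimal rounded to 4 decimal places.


Compute individual utilizations (exact fractions):
  Task 1: C/T = 5/19 (approx. 0.2632)
  Task 2: C/T = 7/23 (approx. 0.3043)
  Task 3: C/T = 6/25 (approx. 0.24)
  Task 4: C/T = 12/42 = 2/7 (approx. 0.2857)
Total utilization U = 5/19 + 7/23 + 6/25 + 2/7 = 83604/76475
Rounded to 4 decimal places: U = 1.0932
RM (Liu & Layland) bound for 4 tasks = 0.756828; compare with U = 83604/76475 (approx. 1.093220)
U > 1, so the task set is not schedulable (processor overloaded).

1.0932


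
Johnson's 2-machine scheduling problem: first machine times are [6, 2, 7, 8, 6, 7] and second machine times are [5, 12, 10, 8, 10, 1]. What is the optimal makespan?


Apply Johnson's rule:
  Group 1 (a <= b): [(2, 2, 12), (5, 6, 10), (3, 7, 10), (4, 8, 8)]
  Group 2 (a > b): [(1, 6, 5), (6, 7, 1)]
Optimal job order: [2, 5, 3, 4, 1, 6]
Schedule:
  Job 2: M1 done at 2, M2 done at 14
  Job 5: M1 done at 8, M2 done at 24
  Job 3: M1 done at 15, M2 done at 34
  Job 4: M1 done at 23, M2 done at 42
  Job 1: M1 done at 29, M2 done at 47
  Job 6: M1 done at 36, M2 done at 48
Makespan = 48

48


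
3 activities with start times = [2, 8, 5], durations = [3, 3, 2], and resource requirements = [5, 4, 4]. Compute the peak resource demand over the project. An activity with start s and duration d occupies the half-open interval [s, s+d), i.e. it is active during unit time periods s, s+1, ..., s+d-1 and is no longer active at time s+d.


Each activity i is active on [start_i, start_i + duration_i).
Compute total resource usage per time slot:
  t=0: active resources = [], total = 0
  t=1: active resources = [], total = 0
  t=2: active resources = [5], total = 5
  t=3: active resources = [5], total = 5
  t=4: active resources = [5], total = 5
  t=5: active resources = [4], total = 4
  t=6: active resources = [4], total = 4
  t=7: active resources = [], total = 0
  t=8: active resources = [4], total = 4
  t=9: active resources = [4], total = 4
  t=10: active resources = [4], total = 4
Peak resource demand = 5

5


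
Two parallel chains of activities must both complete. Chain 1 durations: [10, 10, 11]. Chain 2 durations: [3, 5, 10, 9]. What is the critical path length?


Path A total = 10 + 10 + 11 = 31
Path B total = 3 + 5 + 10 + 9 = 27
Critical path = longest path = max(31, 27) = 31

31


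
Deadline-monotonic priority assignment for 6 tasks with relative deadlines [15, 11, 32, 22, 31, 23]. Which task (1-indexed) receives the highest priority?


Sort tasks by relative deadline (ascending):
  Task 2: deadline = 11
  Task 1: deadline = 15
  Task 4: deadline = 22
  Task 6: deadline = 23
  Task 5: deadline = 31
  Task 3: deadline = 32
Priority order (highest first): [2, 1, 4, 6, 5, 3]
Highest priority task = 2

2


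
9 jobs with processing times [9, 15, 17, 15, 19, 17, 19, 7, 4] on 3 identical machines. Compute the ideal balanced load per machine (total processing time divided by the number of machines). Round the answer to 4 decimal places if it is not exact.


Total processing time = 9 + 15 + 17 + 15 + 19 + 17 + 19 + 7 + 4 = 122
Number of machines = 3
Ideal balanced load = 122 / 3 = 40.6667

40.6667


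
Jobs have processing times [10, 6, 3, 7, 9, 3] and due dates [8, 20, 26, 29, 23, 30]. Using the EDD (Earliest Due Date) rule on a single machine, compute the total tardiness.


Sort by due date (EDD order): [(10, 8), (6, 20), (9, 23), (3, 26), (7, 29), (3, 30)]
Compute completion times and tardiness:
  Job 1: p=10, d=8, C=10, tardiness=max(0,10-8)=2
  Job 2: p=6, d=20, C=16, tardiness=max(0,16-20)=0
  Job 3: p=9, d=23, C=25, tardiness=max(0,25-23)=2
  Job 4: p=3, d=26, C=28, tardiness=max(0,28-26)=2
  Job 5: p=7, d=29, C=35, tardiness=max(0,35-29)=6
  Job 6: p=3, d=30, C=38, tardiness=max(0,38-30)=8
Total tardiness = 20

20


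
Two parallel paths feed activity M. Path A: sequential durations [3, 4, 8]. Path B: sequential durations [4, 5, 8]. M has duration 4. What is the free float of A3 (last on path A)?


ES(A3) = sum of predecessors on chain A = 7
EF(A3) = ES + duration = 7 + 8 = 15
Successor of A3 is M. ES(M) = max(sum(A), sum(B)) = max(15, 17) = 17
Free float = ES(successor) - EF(current) = 17 - 15 = 2

2


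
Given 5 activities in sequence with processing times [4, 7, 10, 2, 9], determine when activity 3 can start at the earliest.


Activity 3 starts after activities 1 through 2 complete.
Predecessor durations: [4, 7]
ES = 4 + 7 = 11

11


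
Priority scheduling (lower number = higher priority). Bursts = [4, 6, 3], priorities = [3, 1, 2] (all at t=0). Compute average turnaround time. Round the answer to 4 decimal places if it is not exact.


Sort by priority (ascending = highest first):
Order: [(1, 6), (2, 3), (3, 4)]
Completion times:
  Priority 1, burst=6, C=6
  Priority 2, burst=3, C=9
  Priority 3, burst=4, C=13
Average turnaround = 28/3 = 9.3333

9.3333


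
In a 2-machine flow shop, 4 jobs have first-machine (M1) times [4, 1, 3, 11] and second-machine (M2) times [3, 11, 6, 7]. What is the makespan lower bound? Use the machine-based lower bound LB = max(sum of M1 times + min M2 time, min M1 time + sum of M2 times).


LB1 = sum(M1 times) + min(M2 times) = 19 + 3 = 22
LB2 = min(M1 times) + sum(M2 times) = 1 + 27 = 28
Lower bound = max(LB1, LB2) = max(22, 28) = 28

28


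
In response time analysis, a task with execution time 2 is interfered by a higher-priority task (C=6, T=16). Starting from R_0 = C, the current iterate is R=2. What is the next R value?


R_next = C + ceil(R_prev / T_hp) * C_hp
ceil(2 / 16) = ceil(0.125) = 1
Interference = 1 * 6 = 6
R_next = 2 + 6 = 8

8


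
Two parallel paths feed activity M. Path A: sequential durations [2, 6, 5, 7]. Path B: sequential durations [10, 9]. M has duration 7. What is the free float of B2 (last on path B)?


ES(B2) = sum of predecessors on chain B = 10
EF(B2) = ES + duration = 10 + 9 = 19
Successor of B2 is M. ES(M) = max(sum(A), sum(B)) = max(20, 19) = 20
Free float = ES(successor) - EF(current) = 20 - 19 = 1

1


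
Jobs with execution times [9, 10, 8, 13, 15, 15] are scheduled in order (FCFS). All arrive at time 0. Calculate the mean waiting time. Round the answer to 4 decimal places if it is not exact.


FCFS order (as given): [9, 10, 8, 13, 15, 15]
Waiting times:
  Job 1: wait = 0
  Job 2: wait = 9
  Job 3: wait = 19
  Job 4: wait = 27
  Job 5: wait = 40
  Job 6: wait = 55
Sum of waiting times = 150
Average waiting time = 150/6 = 25.0

25.0


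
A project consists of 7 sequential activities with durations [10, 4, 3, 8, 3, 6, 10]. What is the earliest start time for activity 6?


Activity 6 starts after activities 1 through 5 complete.
Predecessor durations: [10, 4, 3, 8, 3]
ES = 10 + 4 + 3 + 8 + 3 = 28

28


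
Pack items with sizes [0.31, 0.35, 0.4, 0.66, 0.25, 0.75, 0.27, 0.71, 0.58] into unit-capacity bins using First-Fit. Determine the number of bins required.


Place items sequentially using First-Fit:
  Item 0.31 -> new Bin 1
  Item 0.35 -> Bin 1 (now 0.66)
  Item 0.4 -> new Bin 2
  Item 0.66 -> new Bin 3
  Item 0.25 -> Bin 1 (now 0.91)
  Item 0.75 -> new Bin 4
  Item 0.27 -> Bin 2 (now 0.67)
  Item 0.71 -> new Bin 5
  Item 0.58 -> new Bin 6
Total bins used = 6

6


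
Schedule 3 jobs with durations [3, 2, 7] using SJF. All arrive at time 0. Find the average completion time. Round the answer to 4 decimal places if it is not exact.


SJF order (ascending): [2, 3, 7]
Completion times:
  Job 1: burst=2, C=2
  Job 2: burst=3, C=5
  Job 3: burst=7, C=12
Average completion = 19/3 = 6.3333

6.3333


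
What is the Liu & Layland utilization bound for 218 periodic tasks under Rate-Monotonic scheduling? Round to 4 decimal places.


Compute 2^(1/218) = 1.0031846344
Subtract 1: 1.0031846344 - 1 = 0.0031846344
Multiply by n: 218 * 0.0031846344 = 0.6942502992
Round to 4 dp: 0.6943

0.6943


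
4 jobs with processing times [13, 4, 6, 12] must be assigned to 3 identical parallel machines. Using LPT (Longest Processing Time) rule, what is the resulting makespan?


Sort jobs in decreasing order (LPT): [13, 12, 6, 4]
Assign each job to the least loaded machine:
  Machine 1: jobs [13], load = 13
  Machine 2: jobs [12], load = 12
  Machine 3: jobs [6, 4], load = 10
Makespan = max load = 13

13


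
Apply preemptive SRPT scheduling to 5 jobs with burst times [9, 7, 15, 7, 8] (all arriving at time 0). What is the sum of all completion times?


Since all jobs arrive at t=0, SRPT equals SPT ordering.
SPT order: [7, 7, 8, 9, 15]
Completion times:
  Job 1: p=7, C=7
  Job 2: p=7, C=14
  Job 3: p=8, C=22
  Job 4: p=9, C=31
  Job 5: p=15, C=46
Total completion time = 7 + 14 + 22 + 31 + 46 = 120

120


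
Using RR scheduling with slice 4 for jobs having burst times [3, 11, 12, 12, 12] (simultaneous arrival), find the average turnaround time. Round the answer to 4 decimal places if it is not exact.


Time quantum = 4
Execution trace:
  J1 runs 3 units, time = 3
  J2 runs 4 units, time = 7
  J3 runs 4 units, time = 11
  J4 runs 4 units, time = 15
  J5 runs 4 units, time = 19
  J2 runs 4 units, time = 23
  J3 runs 4 units, time = 27
  J4 runs 4 units, time = 31
  J5 runs 4 units, time = 35
  J2 runs 3 units, time = 38
  J3 runs 4 units, time = 42
  J4 runs 4 units, time = 46
  J5 runs 4 units, time = 50
Finish times: [3, 38, 42, 46, 50]
Average turnaround = 179/5 = 35.8

35.8


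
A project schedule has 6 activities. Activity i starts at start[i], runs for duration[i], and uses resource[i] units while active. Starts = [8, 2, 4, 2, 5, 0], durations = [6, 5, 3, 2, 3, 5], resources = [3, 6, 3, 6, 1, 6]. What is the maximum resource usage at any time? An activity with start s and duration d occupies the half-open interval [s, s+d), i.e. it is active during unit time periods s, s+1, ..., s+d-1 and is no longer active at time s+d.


Each activity i is active on [start_i, start_i + duration_i).
Compute total resource usage per time slot:
  t=0: active resources = [6], total = 6
  t=1: active resources = [6], total = 6
  t=2: active resources = [6, 6, 6], total = 18
  t=3: active resources = [6, 6, 6], total = 18
  t=4: active resources = [6, 3, 6], total = 15
  t=5: active resources = [6, 3, 1], total = 10
  t=6: active resources = [6, 3, 1], total = 10
  t=7: active resources = [1], total = 1
  t=8: active resources = [3], total = 3
  t=9: active resources = [3], total = 3
  t=10: active resources = [3], total = 3
  t=11: active resources = [3], total = 3
  t=12: active resources = [3], total = 3
  t=13: active resources = [3], total = 3
Peak resource demand = 18

18


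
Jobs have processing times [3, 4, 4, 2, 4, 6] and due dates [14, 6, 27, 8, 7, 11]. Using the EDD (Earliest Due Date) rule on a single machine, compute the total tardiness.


Sort by due date (EDD order): [(4, 6), (4, 7), (2, 8), (6, 11), (3, 14), (4, 27)]
Compute completion times and tardiness:
  Job 1: p=4, d=6, C=4, tardiness=max(0,4-6)=0
  Job 2: p=4, d=7, C=8, tardiness=max(0,8-7)=1
  Job 3: p=2, d=8, C=10, tardiness=max(0,10-8)=2
  Job 4: p=6, d=11, C=16, tardiness=max(0,16-11)=5
  Job 5: p=3, d=14, C=19, tardiness=max(0,19-14)=5
  Job 6: p=4, d=27, C=23, tardiness=max(0,23-27)=0
Total tardiness = 13

13


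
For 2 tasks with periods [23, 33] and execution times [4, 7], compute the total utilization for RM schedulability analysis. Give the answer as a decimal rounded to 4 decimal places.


Compute individual utilizations (exact fractions):
  Task 1: C/T = 4/23 (approx. 0.1739)
  Task 2: C/T = 7/33 (approx. 0.2121)
Total utilization U = 4/23 + 7/33 = 293/759
Rounded to 4 decimal places: U = 0.3860
RM (Liu & Layland) bound for 2 tasks = 0.828427; compare with U = 293/759 (approx. 0.386034)
U <= bound, so schedulable by RM sufficient condition.

0.3860


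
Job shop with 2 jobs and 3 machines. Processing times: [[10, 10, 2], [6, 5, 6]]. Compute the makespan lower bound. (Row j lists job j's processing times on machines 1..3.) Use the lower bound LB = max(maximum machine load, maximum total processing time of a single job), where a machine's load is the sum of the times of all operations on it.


Machine loads:
  Machine 1: 10 + 6 = 16
  Machine 2: 10 + 5 = 15
  Machine 3: 2 + 6 = 8
Max machine load = 16
Job totals:
  Job 1: 22
  Job 2: 17
Max job total = 22
Lower bound = max(16, 22) = 22

22


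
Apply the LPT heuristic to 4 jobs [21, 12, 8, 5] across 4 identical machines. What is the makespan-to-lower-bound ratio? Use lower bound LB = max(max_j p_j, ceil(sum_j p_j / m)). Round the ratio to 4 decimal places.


LPT order: [21, 12, 8, 5]
Machine loads after assignment: [21, 12, 8, 5]
LPT makespan = 21
Lower bound = max(max_job, ceil(total/4)) = max(21, 12) = 21
Ratio = 21 / 21 = 1.0

1.0


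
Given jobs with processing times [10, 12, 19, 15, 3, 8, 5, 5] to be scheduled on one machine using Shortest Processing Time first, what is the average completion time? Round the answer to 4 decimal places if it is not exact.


Sort jobs by processing time (SPT order): [3, 5, 5, 8, 10, 12, 15, 19]
Compute completion times sequentially:
  Job 1: processing = 3, completes at 3
  Job 2: processing = 5, completes at 8
  Job 3: processing = 5, completes at 13
  Job 4: processing = 8, completes at 21
  Job 5: processing = 10, completes at 31
  Job 6: processing = 12, completes at 43
  Job 7: processing = 15, completes at 58
  Job 8: processing = 19, completes at 77
Sum of completion times = 254
Average completion time = 254/8 = 31.75

31.75


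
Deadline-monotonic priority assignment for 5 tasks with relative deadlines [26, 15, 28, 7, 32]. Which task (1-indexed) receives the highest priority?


Sort tasks by relative deadline (ascending):
  Task 4: deadline = 7
  Task 2: deadline = 15
  Task 1: deadline = 26
  Task 3: deadline = 28
  Task 5: deadline = 32
Priority order (highest first): [4, 2, 1, 3, 5]
Highest priority task = 4

4


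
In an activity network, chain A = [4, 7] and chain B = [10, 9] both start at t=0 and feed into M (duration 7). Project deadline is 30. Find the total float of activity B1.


Forward pass: ES(B1) = sum of predecessors on chain B = 0
EF = ES + duration = 0 + 10 = 10
Backward pass: LF(M) = deadline = 30; LS(M) = 30 - 7 = 23
LF(B1) = LS(M) - sum(successors on chain B) = 23 - 9 = 14
LS = LF - duration = 14 - 10 = 4
Total float = LS - ES = 4 - 0 = 4

4


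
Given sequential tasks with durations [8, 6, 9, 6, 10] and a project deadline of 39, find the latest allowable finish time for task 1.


LF(activity 1) = deadline - sum of successor durations
Successors: activities 2 through 5 with durations [6, 9, 6, 10]
Sum of successor durations = 31
LF = 39 - 31 = 8

8


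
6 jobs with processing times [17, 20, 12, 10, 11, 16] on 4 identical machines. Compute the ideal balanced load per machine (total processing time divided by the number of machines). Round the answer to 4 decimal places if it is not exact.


Total processing time = 17 + 20 + 12 + 10 + 11 + 16 = 86
Number of machines = 4
Ideal balanced load = 86 / 4 = 21.5

21.5


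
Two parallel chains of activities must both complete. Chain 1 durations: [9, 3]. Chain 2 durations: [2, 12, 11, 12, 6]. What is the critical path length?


Path A total = 9 + 3 = 12
Path B total = 2 + 12 + 11 + 12 + 6 = 43
Critical path = longest path = max(12, 43) = 43

43


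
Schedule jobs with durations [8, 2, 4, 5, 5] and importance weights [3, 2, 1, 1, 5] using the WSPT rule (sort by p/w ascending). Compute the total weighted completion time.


Compute p/w ratios and sort ascending (WSPT): [(2, 2), (5, 5), (8, 3), (4, 1), (5, 1)]
Compute weighted completion times:
  Job (p=2,w=2): C=2, w*C=2*2=4
  Job (p=5,w=5): C=7, w*C=5*7=35
  Job (p=8,w=3): C=15, w*C=3*15=45
  Job (p=4,w=1): C=19, w*C=1*19=19
  Job (p=5,w=1): C=24, w*C=1*24=24
Total weighted completion time = 127

127


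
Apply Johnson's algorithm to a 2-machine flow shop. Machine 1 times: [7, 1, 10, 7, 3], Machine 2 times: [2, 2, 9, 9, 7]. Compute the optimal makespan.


Apply Johnson's rule:
  Group 1 (a <= b): [(2, 1, 2), (5, 3, 7), (4, 7, 9)]
  Group 2 (a > b): [(3, 10, 9), (1, 7, 2)]
Optimal job order: [2, 5, 4, 3, 1]
Schedule:
  Job 2: M1 done at 1, M2 done at 3
  Job 5: M1 done at 4, M2 done at 11
  Job 4: M1 done at 11, M2 done at 20
  Job 3: M1 done at 21, M2 done at 30
  Job 1: M1 done at 28, M2 done at 32
Makespan = 32

32


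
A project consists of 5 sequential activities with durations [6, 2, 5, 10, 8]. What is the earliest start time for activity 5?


Activity 5 starts after activities 1 through 4 complete.
Predecessor durations: [6, 2, 5, 10]
ES = 6 + 2 + 5 + 10 = 23

23


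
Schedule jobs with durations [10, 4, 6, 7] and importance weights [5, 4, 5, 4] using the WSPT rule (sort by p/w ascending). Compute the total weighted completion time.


Compute p/w ratios and sort ascending (WSPT): [(4, 4), (6, 5), (7, 4), (10, 5)]
Compute weighted completion times:
  Job (p=4,w=4): C=4, w*C=4*4=16
  Job (p=6,w=5): C=10, w*C=5*10=50
  Job (p=7,w=4): C=17, w*C=4*17=68
  Job (p=10,w=5): C=27, w*C=5*27=135
Total weighted completion time = 269

269


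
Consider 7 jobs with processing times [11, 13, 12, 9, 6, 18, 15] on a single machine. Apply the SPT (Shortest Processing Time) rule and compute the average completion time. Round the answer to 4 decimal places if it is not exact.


Sort jobs by processing time (SPT order): [6, 9, 11, 12, 13, 15, 18]
Compute completion times sequentially:
  Job 1: processing = 6, completes at 6
  Job 2: processing = 9, completes at 15
  Job 3: processing = 11, completes at 26
  Job 4: processing = 12, completes at 38
  Job 5: processing = 13, completes at 51
  Job 6: processing = 15, completes at 66
  Job 7: processing = 18, completes at 84
Sum of completion times = 286
Average completion time = 286/7 = 40.8571

40.8571


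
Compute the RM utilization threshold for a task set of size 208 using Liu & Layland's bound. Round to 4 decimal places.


Compute 2^(1/208) = 1.0033379971
Subtract 1: 1.0033379971 - 1 = 0.0033379971
Multiply by n: 208 * 0.0033379971 = 0.6943033968
Round to 4 dp: 0.6943

0.6943


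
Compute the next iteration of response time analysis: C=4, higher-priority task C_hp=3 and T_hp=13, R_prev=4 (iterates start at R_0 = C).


R_next = C + ceil(R_prev / T_hp) * C_hp
ceil(4 / 13) = ceil(0.3077) = 1
Interference = 1 * 3 = 3
R_next = 4 + 3 = 7

7


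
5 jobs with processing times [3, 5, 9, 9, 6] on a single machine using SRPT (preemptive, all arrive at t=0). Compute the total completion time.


Since all jobs arrive at t=0, SRPT equals SPT ordering.
SPT order: [3, 5, 6, 9, 9]
Completion times:
  Job 1: p=3, C=3
  Job 2: p=5, C=8
  Job 3: p=6, C=14
  Job 4: p=9, C=23
  Job 5: p=9, C=32
Total completion time = 3 + 8 + 14 + 23 + 32 = 80

80


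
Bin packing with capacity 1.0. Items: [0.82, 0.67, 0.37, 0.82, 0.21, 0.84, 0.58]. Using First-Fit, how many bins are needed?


Place items sequentially using First-Fit:
  Item 0.82 -> new Bin 1
  Item 0.67 -> new Bin 2
  Item 0.37 -> new Bin 3
  Item 0.82 -> new Bin 4
  Item 0.21 -> Bin 2 (now 0.88)
  Item 0.84 -> new Bin 5
  Item 0.58 -> Bin 3 (now 0.95)
Total bins used = 5

5


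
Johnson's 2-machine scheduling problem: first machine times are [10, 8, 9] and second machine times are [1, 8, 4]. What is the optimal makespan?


Apply Johnson's rule:
  Group 1 (a <= b): [(2, 8, 8)]
  Group 2 (a > b): [(3, 9, 4), (1, 10, 1)]
Optimal job order: [2, 3, 1]
Schedule:
  Job 2: M1 done at 8, M2 done at 16
  Job 3: M1 done at 17, M2 done at 21
  Job 1: M1 done at 27, M2 done at 28
Makespan = 28

28


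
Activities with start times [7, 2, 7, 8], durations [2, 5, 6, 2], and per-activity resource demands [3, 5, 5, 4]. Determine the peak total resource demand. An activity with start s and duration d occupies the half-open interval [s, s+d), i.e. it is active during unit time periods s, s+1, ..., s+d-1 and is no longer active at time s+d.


Each activity i is active on [start_i, start_i + duration_i).
Compute total resource usage per time slot:
  t=0: active resources = [], total = 0
  t=1: active resources = [], total = 0
  t=2: active resources = [5], total = 5
  t=3: active resources = [5], total = 5
  t=4: active resources = [5], total = 5
  t=5: active resources = [5], total = 5
  t=6: active resources = [5], total = 5
  t=7: active resources = [3, 5], total = 8
  t=8: active resources = [3, 5, 4], total = 12
  t=9: active resources = [5, 4], total = 9
  t=10: active resources = [5], total = 5
  t=11: active resources = [5], total = 5
  t=12: active resources = [5], total = 5
Peak resource demand = 12

12


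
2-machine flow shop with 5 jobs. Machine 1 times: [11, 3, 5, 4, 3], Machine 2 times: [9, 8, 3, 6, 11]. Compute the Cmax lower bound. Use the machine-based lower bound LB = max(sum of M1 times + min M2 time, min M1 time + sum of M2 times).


LB1 = sum(M1 times) + min(M2 times) = 26 + 3 = 29
LB2 = min(M1 times) + sum(M2 times) = 3 + 37 = 40
Lower bound = max(LB1, LB2) = max(29, 40) = 40

40


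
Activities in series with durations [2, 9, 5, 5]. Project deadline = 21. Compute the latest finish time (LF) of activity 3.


LF(activity 3) = deadline - sum of successor durations
Successors: activities 4 through 4 with durations [5]
Sum of successor durations = 5
LF = 21 - 5 = 16

16


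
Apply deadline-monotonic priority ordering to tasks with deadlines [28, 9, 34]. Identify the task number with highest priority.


Sort tasks by relative deadline (ascending):
  Task 2: deadline = 9
  Task 1: deadline = 28
  Task 3: deadline = 34
Priority order (highest first): [2, 1, 3]
Highest priority task = 2

2


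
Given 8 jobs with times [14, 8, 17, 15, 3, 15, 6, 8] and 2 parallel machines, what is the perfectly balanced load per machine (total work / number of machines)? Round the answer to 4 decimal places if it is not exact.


Total processing time = 14 + 8 + 17 + 15 + 3 + 15 + 6 + 8 = 86
Number of machines = 2
Ideal balanced load = 86 / 2 = 43.0

43.0
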